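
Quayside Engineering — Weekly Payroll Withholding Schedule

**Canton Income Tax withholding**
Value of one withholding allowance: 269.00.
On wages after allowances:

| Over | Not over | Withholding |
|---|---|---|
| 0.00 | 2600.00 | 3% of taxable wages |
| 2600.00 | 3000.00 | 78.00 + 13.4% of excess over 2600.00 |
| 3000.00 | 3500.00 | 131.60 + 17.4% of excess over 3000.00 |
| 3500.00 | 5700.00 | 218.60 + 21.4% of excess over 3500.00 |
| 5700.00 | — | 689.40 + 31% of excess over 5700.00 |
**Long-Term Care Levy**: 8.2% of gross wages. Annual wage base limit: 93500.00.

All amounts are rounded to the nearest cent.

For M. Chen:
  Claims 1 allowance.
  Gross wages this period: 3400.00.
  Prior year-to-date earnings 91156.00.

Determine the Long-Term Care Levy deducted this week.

Long-Term Care Levy: cap 93500.00 − YTD 91156.00 = 2344.00 subject; 8.2% × 2344.00 = 192.21

192.21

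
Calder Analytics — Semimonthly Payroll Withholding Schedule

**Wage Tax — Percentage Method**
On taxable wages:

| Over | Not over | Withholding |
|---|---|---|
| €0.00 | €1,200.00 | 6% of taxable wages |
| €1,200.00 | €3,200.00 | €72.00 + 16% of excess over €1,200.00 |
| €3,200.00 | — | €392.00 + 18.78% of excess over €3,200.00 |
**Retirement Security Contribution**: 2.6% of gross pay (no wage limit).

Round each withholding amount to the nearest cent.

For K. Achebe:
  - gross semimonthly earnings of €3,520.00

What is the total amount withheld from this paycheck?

€543.62

Wage Tax: taxable = €3,520.00
  €392.00 + 18.78% × (€3,520.00 − €3,200.00) = €392.00 + 18.78% × €320.00 = €452.10
Retirement Security Contribution: 2.6% × €3,520.00 = €91.52
Total: €452.10 + €91.52 = €543.62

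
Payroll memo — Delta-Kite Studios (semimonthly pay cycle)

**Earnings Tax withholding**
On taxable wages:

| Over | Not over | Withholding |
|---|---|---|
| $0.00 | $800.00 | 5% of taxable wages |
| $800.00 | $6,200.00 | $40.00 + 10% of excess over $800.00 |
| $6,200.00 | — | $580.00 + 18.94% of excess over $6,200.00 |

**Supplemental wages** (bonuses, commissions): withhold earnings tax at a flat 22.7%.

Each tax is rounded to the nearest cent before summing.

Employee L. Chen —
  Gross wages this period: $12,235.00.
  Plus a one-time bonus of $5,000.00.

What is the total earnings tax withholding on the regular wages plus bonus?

Earnings Tax: taxable = $12,235.00
  $580.00 + 18.94% × ($12,235.00 − $6,200.00) = $580.00 + 18.94% × $6,035.00 = $1,723.03
Supplemental (22.7% flat on bonus): 22.7% × $5,000.00 = $1,135.00
Total earnings tax: $1,723.03 + $1,135.00 = $2,858.03

$2,858.03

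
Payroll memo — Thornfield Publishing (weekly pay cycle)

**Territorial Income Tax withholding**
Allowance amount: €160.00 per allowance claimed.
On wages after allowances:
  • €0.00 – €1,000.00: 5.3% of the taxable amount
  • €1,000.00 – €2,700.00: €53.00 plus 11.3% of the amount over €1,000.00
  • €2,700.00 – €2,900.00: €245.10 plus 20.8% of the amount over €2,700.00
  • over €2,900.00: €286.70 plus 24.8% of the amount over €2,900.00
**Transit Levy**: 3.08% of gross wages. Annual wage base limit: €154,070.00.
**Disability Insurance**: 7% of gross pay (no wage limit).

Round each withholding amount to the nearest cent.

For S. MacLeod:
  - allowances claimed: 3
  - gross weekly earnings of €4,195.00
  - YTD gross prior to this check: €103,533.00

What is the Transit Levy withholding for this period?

€129.21

Transit Levy: 3.08% × €4,195.00 = €129.21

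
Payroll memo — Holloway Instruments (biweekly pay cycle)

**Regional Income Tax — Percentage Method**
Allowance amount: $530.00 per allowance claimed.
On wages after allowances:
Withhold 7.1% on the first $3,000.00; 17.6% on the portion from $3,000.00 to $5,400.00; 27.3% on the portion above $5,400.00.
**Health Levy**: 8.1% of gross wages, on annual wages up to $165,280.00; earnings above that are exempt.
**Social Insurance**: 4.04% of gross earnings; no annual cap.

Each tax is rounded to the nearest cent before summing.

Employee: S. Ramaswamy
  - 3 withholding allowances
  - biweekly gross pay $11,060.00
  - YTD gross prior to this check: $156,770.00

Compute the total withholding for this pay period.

$2,882.64

Regional Income Tax: taxable = $11,060.00 − 3×$530.00 = $9,470.00
  $635.40 + 27.3% × ($9,470.00 − $5,400.00) = $635.40 + 27.3% × $4,070.00 = $1,746.51
Health Levy: cap $165,280.00 − YTD $156,770.00 = $8,510.00 subject; 8.1% × $8,510.00 = $689.31
Social Insurance: 4.04% × $11,060.00 = $446.82
Total: $1,746.51 + $689.31 + $446.82 = $2,882.64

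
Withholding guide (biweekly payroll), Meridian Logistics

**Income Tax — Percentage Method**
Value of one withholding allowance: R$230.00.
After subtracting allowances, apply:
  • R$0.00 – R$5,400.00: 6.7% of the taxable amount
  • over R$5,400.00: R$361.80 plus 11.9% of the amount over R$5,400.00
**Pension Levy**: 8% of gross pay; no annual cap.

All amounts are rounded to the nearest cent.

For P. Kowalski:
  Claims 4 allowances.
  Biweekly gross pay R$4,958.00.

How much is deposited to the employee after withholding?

R$4,290.81

Income Tax: taxable = R$4,958.00 − 4×R$230.00 = R$4,038.00
  6.7% × R$4,038.00 = R$270.55
Pension Levy: 8% × R$4,958.00 = R$396.64
Total withheld: R$270.55 + R$396.64 = R$667.19
Net pay: R$4,958.00 − R$667.19 = R$4,290.81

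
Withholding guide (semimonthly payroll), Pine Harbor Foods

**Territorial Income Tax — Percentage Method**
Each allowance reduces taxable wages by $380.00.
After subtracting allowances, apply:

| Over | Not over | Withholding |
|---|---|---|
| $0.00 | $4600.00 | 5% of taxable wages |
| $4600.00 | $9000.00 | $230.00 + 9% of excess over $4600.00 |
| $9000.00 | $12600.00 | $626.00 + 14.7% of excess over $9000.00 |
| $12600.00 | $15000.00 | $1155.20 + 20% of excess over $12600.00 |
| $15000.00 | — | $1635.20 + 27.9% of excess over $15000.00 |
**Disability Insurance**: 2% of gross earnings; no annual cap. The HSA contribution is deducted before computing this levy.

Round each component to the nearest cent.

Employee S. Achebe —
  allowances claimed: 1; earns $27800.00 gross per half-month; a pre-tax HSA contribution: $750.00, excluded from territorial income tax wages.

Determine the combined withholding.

Territorial Income Tax: taxable = $27800.00 − $750.00 − 1×$380.00 = $26670.00
  $1635.20 + 27.9% × ($26670.00 − $15000.00) = $1635.20 + 27.9% × $11670.00 = $4891.13
Disability Insurance: 2% × $27050.00 = $541.00
Total: $4891.13 + $541.00 = $5432.13

$5432.13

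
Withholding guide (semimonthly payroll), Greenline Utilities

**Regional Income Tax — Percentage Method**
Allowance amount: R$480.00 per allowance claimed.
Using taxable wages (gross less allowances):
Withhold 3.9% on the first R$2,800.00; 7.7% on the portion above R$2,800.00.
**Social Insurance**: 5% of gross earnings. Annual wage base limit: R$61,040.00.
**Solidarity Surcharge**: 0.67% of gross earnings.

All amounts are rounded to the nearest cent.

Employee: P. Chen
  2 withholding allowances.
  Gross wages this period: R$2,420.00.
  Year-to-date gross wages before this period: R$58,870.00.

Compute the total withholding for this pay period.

R$181.65

Regional Income Tax: taxable = R$2,420.00 − 2×R$480.00 = R$1,460.00
  3.9% × R$1,460.00 = R$56.94
Social Insurance: cap R$61,040.00 − YTD R$58,870.00 = R$2,170.00 subject; 5% × R$2,170.00 = R$108.50
Solidarity Surcharge: 0.67% × R$2,420.00 = R$16.21
Total: R$56.94 + R$108.50 + R$16.21 = R$181.65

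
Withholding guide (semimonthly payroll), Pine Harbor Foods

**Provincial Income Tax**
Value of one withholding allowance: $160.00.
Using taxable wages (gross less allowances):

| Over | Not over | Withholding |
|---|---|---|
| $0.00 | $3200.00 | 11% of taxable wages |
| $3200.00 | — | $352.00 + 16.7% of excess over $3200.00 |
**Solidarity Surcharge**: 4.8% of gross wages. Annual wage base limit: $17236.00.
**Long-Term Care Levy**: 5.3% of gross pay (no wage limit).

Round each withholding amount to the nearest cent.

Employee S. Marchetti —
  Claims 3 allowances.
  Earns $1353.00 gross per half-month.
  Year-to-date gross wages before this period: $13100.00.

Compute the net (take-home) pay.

Provincial Income Tax: taxable = $1353.00 − 3×$160.00 = $873.00
  11% × $873.00 = $96.03
Solidarity Surcharge: 4.8% × $1353.00 = $64.94
Long-Term Care Levy: 5.3% × $1353.00 = $71.71
Total withheld: $96.03 + $64.94 + $71.71 = $232.68
Net pay: $1353.00 − $232.68 = $1120.32

$1120.32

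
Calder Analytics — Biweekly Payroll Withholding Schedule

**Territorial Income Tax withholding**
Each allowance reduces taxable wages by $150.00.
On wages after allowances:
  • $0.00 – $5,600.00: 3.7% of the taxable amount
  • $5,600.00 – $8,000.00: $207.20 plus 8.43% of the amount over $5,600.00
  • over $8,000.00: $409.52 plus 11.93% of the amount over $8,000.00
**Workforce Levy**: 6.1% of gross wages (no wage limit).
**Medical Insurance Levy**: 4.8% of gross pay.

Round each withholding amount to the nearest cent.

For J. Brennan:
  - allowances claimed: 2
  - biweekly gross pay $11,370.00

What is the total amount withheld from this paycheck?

$2,015.10

Territorial Income Tax: taxable = $11,370.00 − 2×$150.00 = $11,070.00
  $409.52 + 11.93% × ($11,070.00 − $8,000.00) = $409.52 + 11.93% × $3,070.00 = $775.77
Workforce Levy: 6.1% × $11,370.00 = $693.57
Medical Insurance Levy: 4.8% × $11,370.00 = $545.76
Total: $775.77 + $693.57 + $545.76 = $2,015.10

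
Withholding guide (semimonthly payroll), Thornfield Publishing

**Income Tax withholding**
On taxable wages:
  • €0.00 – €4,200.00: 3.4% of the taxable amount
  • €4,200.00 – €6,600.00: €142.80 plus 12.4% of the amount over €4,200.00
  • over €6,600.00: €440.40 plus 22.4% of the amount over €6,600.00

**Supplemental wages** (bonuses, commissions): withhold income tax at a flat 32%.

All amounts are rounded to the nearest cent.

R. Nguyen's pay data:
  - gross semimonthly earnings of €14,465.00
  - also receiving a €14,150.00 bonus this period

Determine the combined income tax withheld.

€6,730.16

Income Tax: taxable = €14,465.00
  €440.40 + 22.4% × (€14,465.00 − €6,600.00) = €440.40 + 22.4% × €7,865.00 = €2,202.16
Supplemental (32% flat on bonus): 32% × €14,150.00 = €4,528.00
Total income tax: €2,202.16 + €4,528.00 = €6,730.16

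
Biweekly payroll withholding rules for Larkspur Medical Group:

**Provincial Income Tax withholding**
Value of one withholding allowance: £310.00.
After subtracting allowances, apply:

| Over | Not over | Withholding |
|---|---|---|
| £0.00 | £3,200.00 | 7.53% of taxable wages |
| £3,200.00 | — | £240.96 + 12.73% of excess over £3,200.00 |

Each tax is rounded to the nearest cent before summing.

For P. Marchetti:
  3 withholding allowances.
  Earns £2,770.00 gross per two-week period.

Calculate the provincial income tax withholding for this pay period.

£138.55

Provincial Income Tax: taxable = £2,770.00 − 3×£310.00 = £1,840.00
  7.53% × £1,840.00 = £138.55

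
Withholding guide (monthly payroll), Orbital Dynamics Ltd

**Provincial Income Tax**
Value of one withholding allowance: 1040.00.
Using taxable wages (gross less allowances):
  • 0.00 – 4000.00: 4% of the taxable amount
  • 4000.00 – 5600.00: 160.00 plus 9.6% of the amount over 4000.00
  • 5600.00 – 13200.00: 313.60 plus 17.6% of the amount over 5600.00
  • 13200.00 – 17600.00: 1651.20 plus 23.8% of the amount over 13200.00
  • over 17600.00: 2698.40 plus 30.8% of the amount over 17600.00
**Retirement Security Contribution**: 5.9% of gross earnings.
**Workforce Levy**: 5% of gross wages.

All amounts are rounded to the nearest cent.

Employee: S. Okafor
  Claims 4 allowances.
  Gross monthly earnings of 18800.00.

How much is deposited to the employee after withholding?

14756.88

Provincial Income Tax: taxable = 18800.00 − 4×1040.00 = 14640.00
  1651.20 + 23.8% × (14640.00 − 13200.00) = 1651.20 + 23.8% × 1440.00 = 1993.92
Retirement Security Contribution: 5.9% × 18800.00 = 1109.20
Workforce Levy: 5% × 18800.00 = 940.00
Total withheld: 1993.92 + 1109.20 + 940.00 = 4043.12
Net pay: 18800.00 − 4043.12 = 14756.88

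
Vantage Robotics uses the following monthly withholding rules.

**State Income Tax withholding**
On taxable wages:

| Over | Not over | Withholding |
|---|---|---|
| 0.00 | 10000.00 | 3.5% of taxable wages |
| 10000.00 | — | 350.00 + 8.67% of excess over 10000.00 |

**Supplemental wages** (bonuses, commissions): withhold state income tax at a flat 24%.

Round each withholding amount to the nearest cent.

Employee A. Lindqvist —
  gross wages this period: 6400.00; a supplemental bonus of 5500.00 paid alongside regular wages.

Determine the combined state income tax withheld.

State Income Tax: taxable = 6400.00
  3.5% × 6400.00 = 224.00
Supplemental (24% flat on bonus): 24% × 5500.00 = 1320.00
Total state income tax: 224.00 + 1320.00 = 1544.00

1544.00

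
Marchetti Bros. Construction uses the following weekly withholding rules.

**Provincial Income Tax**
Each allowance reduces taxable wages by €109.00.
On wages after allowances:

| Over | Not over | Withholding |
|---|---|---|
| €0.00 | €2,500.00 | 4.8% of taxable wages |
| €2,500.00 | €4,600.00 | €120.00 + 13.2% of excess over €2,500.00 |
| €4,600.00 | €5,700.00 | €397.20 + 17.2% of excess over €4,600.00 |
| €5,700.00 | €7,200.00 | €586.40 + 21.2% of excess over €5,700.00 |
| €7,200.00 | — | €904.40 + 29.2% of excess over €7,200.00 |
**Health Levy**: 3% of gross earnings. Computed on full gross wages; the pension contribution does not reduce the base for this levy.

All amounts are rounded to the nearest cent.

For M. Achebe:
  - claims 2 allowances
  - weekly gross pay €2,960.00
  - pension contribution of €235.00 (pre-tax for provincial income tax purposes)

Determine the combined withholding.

€209.72

Provincial Income Tax: taxable = €2,960.00 − €235.00 − 2×€109.00 = €2,507.00
  €120.00 + 13.2% × (€2,507.00 − €2,500.00) = €120.00 + 13.2% × €7.00 = €120.92
Health Levy: 3% × €2,960.00 = €88.80
Total: €120.92 + €88.80 = €209.72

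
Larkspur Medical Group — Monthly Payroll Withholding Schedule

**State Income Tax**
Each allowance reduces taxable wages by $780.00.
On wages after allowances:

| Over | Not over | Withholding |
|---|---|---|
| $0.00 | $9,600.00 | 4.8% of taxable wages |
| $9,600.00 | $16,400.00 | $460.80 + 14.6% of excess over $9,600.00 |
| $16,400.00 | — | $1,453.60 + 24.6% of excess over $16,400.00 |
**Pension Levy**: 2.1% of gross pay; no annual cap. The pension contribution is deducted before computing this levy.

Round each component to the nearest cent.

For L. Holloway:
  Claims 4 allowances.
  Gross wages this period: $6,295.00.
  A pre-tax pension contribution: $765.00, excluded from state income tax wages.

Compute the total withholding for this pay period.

$231.81

State Income Tax: taxable = $6,295.00 − $765.00 − 4×$780.00 = $2,410.00
  4.8% × $2,410.00 = $115.68
Pension Levy: 2.1% × $5,530.00 = $116.13
Total: $115.68 + $116.13 = $231.81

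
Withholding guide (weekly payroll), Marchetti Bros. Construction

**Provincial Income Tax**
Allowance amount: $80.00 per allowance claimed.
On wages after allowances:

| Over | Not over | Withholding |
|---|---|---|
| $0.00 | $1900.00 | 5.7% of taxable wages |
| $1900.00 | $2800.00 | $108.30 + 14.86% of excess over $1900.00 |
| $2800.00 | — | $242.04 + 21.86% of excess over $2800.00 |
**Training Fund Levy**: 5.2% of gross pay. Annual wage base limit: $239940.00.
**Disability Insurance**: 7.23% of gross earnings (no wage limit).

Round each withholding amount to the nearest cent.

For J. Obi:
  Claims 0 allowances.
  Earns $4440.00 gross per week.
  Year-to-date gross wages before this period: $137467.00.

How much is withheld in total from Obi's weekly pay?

$1152.43

Provincial Income Tax: taxable = $4440.00
  $242.04 + 21.86% × ($4440.00 − $2800.00) = $242.04 + 21.86% × $1640.00 = $600.54
Training Fund Levy: 5.2% × $4440.00 = $230.88
Disability Insurance: 7.23% × $4440.00 = $321.01
Total: $600.54 + $230.88 + $321.01 = $1152.43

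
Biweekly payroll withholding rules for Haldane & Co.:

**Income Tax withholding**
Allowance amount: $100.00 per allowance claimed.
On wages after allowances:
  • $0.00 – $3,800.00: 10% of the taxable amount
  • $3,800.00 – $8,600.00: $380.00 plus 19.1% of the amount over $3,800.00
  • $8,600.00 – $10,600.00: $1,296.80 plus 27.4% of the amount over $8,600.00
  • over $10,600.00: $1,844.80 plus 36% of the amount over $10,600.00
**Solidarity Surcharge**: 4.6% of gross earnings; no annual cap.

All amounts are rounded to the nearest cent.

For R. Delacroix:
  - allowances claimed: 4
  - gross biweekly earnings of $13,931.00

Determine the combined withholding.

$3,540.79

Income Tax: taxable = $13,931.00 − 4×$100.00 = $13,531.00
  $1,844.80 + 36% × ($13,531.00 − $10,600.00) = $1,844.80 + 36% × $2,931.00 = $2,899.96
Solidarity Surcharge: 4.6% × $13,931.00 = $640.83
Total: $2,899.96 + $640.83 = $3,540.79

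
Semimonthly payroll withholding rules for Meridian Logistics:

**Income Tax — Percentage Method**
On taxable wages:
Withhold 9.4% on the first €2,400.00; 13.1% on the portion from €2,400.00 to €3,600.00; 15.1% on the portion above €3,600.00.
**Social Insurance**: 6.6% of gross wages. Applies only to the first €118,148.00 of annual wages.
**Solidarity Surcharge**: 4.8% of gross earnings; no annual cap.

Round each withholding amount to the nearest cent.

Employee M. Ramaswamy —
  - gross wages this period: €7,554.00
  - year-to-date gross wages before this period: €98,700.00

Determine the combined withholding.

€1,841.00

Income Tax: taxable = €7,554.00
  €382.80 + 15.1% × (€7,554.00 − €3,600.00) = €382.80 + 15.1% × €3,954.00 = €979.85
Social Insurance: 6.6% × €7,554.00 = €498.56
Solidarity Surcharge: 4.8% × €7,554.00 = €362.59
Total: €979.85 + €498.56 + €362.59 = €1,841.00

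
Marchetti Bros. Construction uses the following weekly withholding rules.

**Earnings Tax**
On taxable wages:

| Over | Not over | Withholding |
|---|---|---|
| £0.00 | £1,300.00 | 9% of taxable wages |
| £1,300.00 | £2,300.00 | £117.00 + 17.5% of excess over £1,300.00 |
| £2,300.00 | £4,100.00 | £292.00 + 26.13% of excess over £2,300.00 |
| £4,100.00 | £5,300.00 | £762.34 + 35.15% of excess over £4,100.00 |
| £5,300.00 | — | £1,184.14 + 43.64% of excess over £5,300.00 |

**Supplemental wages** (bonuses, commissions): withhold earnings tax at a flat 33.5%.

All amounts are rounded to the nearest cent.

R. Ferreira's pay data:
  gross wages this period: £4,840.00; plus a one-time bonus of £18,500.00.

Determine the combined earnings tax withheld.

Earnings Tax: taxable = £4,840.00
  £762.34 + 35.15% × (£4,840.00 − £4,100.00) = £762.34 + 35.15% × £740.00 = £1,022.45
Supplemental (33.5% flat on bonus): 33.5% × £18,500.00 = £6,197.50
Total earnings tax: £1,022.45 + £6,197.50 = £7,219.95

£7,219.95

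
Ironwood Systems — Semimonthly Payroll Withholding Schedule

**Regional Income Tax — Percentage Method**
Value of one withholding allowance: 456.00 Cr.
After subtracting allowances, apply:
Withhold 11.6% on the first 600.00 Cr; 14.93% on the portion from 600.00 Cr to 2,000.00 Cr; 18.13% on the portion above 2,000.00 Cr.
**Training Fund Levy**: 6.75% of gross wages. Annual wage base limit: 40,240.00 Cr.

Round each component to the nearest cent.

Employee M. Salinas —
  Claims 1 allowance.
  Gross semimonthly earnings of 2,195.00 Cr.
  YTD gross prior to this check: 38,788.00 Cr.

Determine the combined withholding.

337.66 Cr

Regional Income Tax: taxable = 2,195.00 Cr − 1×456.00 Cr = 1,739.00 Cr
  69.60 Cr + 14.93% × (1,739.00 Cr − 600.00 Cr) = 69.60 Cr + 14.93% × 1,139.00 Cr = 239.65 Cr
Training Fund Levy: cap 40,240.00 Cr − YTD 38,788.00 Cr = 1,452.00 Cr subject; 6.75% × 1,452.00 Cr = 98.01 Cr
Total: 239.65 Cr + 98.01 Cr = 337.66 Cr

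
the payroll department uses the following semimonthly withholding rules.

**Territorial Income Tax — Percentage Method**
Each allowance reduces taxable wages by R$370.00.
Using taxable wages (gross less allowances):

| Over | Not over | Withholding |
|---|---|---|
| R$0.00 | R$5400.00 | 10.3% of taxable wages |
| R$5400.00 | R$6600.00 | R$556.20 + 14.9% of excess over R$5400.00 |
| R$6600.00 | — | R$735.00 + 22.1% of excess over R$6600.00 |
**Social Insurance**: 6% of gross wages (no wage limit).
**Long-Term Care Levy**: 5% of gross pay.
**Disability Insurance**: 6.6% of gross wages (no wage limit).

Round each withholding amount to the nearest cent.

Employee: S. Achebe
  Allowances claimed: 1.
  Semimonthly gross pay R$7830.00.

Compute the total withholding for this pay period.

Territorial Income Tax: taxable = R$7830.00 − 1×R$370.00 = R$7460.00
  R$735.00 + 22.1% × (R$7460.00 − R$6600.00) = R$735.00 + 22.1% × R$860.00 = R$925.06
Social Insurance: 6% × R$7830.00 = R$469.80
Long-Term Care Levy: 5% × R$7830.00 = R$391.50
Disability Insurance: 6.6% × R$7830.00 = R$516.78
Total: R$925.06 + R$469.80 + R$391.50 + R$516.78 = R$2303.14

R$2303.14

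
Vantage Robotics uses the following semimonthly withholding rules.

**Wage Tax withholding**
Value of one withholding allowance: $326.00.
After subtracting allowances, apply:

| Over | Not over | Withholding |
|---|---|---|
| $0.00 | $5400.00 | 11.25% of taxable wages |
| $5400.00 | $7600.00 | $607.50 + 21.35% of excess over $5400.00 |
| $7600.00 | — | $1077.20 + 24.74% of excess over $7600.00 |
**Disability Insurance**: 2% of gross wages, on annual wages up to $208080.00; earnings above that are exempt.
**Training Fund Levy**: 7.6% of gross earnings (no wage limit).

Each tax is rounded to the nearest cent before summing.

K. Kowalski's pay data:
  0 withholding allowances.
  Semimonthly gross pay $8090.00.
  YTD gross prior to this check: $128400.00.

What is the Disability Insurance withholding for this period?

$161.80

Disability Insurance: 2% × $8090.00 = $161.80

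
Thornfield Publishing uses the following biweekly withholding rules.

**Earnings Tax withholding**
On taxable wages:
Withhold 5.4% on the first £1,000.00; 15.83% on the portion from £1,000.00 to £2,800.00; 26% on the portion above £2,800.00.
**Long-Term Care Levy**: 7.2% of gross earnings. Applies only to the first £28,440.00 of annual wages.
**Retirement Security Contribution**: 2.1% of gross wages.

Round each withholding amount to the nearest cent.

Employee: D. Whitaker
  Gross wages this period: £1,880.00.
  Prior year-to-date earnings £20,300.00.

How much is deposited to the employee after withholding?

£1,511.86

Earnings Tax: taxable = £1,880.00
  £54.00 + 15.83% × (£1,880.00 − £1,000.00) = £54.00 + 15.83% × £880.00 = £193.30
Long-Term Care Levy: 7.2% × £1,880.00 = £135.36
Retirement Security Contribution: 2.1% × £1,880.00 = £39.48
Total withheld: £193.30 + £135.36 + £39.48 = £368.14
Net pay: £1,880.00 − £368.14 = £1,511.86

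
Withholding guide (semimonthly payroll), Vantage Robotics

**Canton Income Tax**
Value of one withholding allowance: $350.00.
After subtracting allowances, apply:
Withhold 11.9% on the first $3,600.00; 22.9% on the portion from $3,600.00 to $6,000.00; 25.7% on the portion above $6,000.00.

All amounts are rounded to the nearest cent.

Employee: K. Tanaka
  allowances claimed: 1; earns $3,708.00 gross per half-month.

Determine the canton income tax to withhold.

$399.60

Canton Income Tax: taxable = $3,708.00 − 1×$350.00 = $3,358.00
  11.9% × $3,358.00 = $399.60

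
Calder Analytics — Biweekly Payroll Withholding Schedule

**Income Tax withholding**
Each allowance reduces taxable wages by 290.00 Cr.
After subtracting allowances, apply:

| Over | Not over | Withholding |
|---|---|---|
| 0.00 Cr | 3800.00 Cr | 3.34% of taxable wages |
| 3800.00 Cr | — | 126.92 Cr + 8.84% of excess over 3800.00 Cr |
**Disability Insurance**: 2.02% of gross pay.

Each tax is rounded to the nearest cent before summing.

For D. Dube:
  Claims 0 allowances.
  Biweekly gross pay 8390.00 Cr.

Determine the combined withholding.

Income Tax: taxable = 8390.00 Cr
  126.92 Cr + 8.84% × (8390.00 Cr − 3800.00 Cr) = 126.92 Cr + 8.84% × 4590.00 Cr = 532.68 Cr
Disability Insurance: 2.02% × 8390.00 Cr = 169.48 Cr
Total: 532.68 Cr + 169.48 Cr = 702.16 Cr

702.16 Cr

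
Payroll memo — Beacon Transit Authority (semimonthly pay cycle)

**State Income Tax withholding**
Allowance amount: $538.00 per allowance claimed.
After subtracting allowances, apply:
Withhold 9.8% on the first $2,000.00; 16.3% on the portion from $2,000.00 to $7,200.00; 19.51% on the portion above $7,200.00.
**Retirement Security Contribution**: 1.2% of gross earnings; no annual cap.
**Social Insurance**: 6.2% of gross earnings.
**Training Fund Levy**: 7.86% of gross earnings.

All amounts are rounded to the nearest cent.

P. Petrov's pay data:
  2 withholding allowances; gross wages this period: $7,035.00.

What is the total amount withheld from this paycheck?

State Income Tax: taxable = $7,035.00 − 2×$538.00 = $5,959.00
  $196.00 + 16.3% × ($5,959.00 − $2,000.00) = $196.00 + 16.3% × $3,959.00 = $841.32
Retirement Security Contribution: 1.2% × $7,035.00 = $84.42
Social Insurance: 6.2% × $7,035.00 = $436.17
Training Fund Levy: 7.86% × $7,035.00 = $552.95
Total: $841.32 + $84.42 + $436.17 + $552.95 = $1,914.86

$1,914.86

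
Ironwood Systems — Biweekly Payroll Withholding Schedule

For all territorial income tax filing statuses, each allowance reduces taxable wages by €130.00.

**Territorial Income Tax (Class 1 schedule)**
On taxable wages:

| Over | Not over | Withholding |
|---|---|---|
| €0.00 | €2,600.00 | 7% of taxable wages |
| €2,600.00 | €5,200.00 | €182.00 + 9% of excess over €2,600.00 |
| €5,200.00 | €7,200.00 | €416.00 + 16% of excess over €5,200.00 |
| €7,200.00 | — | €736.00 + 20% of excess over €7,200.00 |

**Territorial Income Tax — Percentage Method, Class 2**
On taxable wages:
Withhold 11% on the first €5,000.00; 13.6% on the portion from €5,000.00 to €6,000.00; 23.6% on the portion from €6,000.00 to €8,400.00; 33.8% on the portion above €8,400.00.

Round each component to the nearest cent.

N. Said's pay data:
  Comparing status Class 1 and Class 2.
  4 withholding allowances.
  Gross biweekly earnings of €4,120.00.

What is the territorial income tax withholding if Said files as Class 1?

€272.00

Territorial Income Tax (Class 1): taxable = €4,120.00 − 4×€130.00 = €3,600.00
  €182.00 + 9% × (€3,600.00 − €2,600.00) = €182.00 + 9% × €1,000.00 = €272.00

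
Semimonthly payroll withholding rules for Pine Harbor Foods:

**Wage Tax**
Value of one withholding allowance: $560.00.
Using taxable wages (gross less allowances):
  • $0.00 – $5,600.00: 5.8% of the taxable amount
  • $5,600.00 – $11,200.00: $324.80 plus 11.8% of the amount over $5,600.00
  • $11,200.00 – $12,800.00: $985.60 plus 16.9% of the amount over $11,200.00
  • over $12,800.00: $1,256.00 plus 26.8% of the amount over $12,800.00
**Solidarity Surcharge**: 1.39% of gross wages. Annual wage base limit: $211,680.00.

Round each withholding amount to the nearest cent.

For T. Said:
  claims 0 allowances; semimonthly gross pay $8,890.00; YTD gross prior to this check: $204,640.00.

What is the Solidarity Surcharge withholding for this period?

$97.86

Solidarity Surcharge: cap $211,680.00 − YTD $204,640.00 = $7,040.00 subject; 1.39% × $7,040.00 = $97.86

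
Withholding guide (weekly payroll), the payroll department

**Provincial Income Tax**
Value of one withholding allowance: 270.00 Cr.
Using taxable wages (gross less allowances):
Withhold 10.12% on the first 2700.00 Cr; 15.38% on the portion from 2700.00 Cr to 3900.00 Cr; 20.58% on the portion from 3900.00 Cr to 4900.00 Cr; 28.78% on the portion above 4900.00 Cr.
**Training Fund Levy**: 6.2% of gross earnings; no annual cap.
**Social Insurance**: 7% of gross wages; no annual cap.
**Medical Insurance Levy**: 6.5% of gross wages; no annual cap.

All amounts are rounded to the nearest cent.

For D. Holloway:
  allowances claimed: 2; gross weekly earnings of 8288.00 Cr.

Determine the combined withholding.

Provincial Income Tax: taxable = 8288.00 Cr − 2×270.00 Cr = 7748.00 Cr
  663.60 Cr + 28.78% × (7748.00 Cr − 4900.00 Cr) = 663.60 Cr + 28.78% × 2848.00 Cr = 1483.25 Cr
Training Fund Levy: 6.2% × 8288.00 Cr = 513.86 Cr
Social Insurance: 7% × 8288.00 Cr = 580.16 Cr
Medical Insurance Levy: 6.5% × 8288.00 Cr = 538.72 Cr
Total: 1483.25 Cr + 513.86 Cr + 580.16 Cr + 538.72 Cr = 3115.99 Cr

3115.99 Cr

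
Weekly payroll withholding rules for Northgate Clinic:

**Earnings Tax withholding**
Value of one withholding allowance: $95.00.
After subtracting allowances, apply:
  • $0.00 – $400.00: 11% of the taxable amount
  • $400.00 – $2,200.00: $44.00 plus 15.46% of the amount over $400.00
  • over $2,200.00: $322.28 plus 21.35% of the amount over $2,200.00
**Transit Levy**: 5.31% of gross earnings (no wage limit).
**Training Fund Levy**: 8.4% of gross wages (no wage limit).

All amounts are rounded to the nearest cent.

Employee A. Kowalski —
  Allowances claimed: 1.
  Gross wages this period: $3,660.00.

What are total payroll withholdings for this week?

Earnings Tax: taxable = $3,660.00 − 1×$95.00 = $3,565.00
  $322.28 + 21.35% × ($3,565.00 − $2,200.00) = $322.28 + 21.35% × $1,365.00 = $613.71
Transit Levy: 5.31% × $3,660.00 = $194.35
Training Fund Levy: 8.4% × $3,660.00 = $307.44
Total: $613.71 + $194.35 + $307.44 = $1,115.50

$1,115.50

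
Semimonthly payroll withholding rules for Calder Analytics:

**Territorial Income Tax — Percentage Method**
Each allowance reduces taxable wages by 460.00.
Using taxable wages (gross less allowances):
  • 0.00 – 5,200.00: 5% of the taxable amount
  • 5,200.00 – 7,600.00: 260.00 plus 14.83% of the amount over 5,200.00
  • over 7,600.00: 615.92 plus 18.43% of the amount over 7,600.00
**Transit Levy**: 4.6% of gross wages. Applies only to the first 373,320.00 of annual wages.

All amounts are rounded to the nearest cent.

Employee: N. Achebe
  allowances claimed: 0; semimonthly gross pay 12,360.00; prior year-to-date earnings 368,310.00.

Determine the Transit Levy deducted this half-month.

230.46

Transit Levy: cap 373,320.00 − YTD 368,310.00 = 5,010.00 subject; 4.6% × 5,010.00 = 230.46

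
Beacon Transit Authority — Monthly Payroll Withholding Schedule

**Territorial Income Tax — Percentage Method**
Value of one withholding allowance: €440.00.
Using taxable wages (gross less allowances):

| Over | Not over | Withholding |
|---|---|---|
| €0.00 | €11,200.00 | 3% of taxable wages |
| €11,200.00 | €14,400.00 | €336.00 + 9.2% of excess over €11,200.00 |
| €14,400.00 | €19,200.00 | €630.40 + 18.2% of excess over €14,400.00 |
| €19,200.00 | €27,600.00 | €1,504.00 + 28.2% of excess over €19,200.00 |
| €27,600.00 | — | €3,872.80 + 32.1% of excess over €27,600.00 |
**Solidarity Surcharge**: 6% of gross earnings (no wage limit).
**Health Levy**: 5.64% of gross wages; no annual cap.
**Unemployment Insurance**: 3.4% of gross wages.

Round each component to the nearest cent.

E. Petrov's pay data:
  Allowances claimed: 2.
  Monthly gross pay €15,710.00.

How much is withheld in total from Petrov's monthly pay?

Territorial Income Tax: taxable = €15,710.00 − 2×€440.00 = €14,830.00
  €630.40 + 18.2% × (€14,830.00 − €14,400.00) = €630.40 + 18.2% × €430.00 = €708.66
Solidarity Surcharge: 6% × €15,710.00 = €942.60
Health Levy: 5.64% × €15,710.00 = €886.04
Unemployment Insurance: 3.4% × €15,710.00 = €534.14
Total: €708.66 + €942.60 + €886.04 + €534.14 = €3,071.44

€3,071.44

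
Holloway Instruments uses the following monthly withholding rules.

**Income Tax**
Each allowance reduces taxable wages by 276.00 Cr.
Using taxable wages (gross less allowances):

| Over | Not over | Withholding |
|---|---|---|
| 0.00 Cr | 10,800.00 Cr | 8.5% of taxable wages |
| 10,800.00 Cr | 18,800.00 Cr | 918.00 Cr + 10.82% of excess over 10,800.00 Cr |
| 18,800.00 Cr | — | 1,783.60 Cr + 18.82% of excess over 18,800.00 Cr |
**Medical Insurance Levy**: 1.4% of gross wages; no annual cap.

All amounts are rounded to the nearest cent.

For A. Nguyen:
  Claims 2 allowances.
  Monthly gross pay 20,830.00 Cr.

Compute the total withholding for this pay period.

2,353.38 Cr

Income Tax: taxable = 20,830.00 Cr − 2×276.00 Cr = 20,278.00 Cr
  1,783.60 Cr + 18.82% × (20,278.00 Cr − 18,800.00 Cr) = 1,783.60 Cr + 18.82% × 1,478.00 Cr = 2,061.76 Cr
Medical Insurance Levy: 1.4% × 20,830.00 Cr = 291.62 Cr
Total: 2,061.76 Cr + 291.62 Cr = 2,353.38 Cr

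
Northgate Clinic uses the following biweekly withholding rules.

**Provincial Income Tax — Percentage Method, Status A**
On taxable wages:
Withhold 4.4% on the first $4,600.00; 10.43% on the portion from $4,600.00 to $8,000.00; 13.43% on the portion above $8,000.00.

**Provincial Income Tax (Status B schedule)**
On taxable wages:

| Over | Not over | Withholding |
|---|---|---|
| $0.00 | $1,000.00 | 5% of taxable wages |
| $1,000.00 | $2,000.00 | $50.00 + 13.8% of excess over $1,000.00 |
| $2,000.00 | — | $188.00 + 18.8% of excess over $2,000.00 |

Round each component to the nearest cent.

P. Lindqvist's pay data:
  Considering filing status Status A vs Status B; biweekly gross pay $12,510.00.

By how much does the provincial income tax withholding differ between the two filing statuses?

$1,001.17

Provincial Income Tax (Status A): taxable = $12,510.00
  $557.02 + 13.43% × ($12,510.00 − $8,000.00) = $557.02 + 13.43% × $4,510.00 = $1,162.71
Provincial Income Tax (Status B): taxable = $12,510.00
  $188.00 + 18.8% × ($12,510.00 − $2,000.00) = $188.00 + 18.8% × $10,510.00 = $2,163.88
Difference: |$1,162.71 − $2,163.88| = $1,001.17 (higher under Status B)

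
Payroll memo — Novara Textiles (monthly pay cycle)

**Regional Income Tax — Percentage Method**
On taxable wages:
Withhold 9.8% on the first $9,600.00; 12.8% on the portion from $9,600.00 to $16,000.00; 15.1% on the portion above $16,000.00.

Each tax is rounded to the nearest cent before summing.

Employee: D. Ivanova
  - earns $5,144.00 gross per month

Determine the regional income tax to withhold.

Regional Income Tax: taxable = $5,144.00
  9.8% × $5,144.00 = $504.11

$504.11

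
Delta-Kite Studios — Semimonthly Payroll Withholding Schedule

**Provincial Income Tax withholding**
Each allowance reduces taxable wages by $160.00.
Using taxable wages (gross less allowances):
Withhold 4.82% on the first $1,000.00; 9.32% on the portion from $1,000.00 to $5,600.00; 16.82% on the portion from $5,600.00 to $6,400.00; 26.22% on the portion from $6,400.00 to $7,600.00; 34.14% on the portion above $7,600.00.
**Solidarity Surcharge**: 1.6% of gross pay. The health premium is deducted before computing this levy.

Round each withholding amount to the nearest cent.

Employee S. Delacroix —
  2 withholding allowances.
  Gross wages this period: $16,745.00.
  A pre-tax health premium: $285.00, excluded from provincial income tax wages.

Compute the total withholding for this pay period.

Provincial Income Tax: taxable = $16,745.00 − $285.00 − 2×$160.00 = $16,140.00
  $926.12 + 34.14% × ($16,140.00 − $7,600.00) = $926.12 + 34.14% × $8,540.00 = $3,841.68
Solidarity Surcharge: 1.6% × $16,460.00 = $263.36
Total: $3,841.68 + $263.36 = $4,105.04

$4,105.04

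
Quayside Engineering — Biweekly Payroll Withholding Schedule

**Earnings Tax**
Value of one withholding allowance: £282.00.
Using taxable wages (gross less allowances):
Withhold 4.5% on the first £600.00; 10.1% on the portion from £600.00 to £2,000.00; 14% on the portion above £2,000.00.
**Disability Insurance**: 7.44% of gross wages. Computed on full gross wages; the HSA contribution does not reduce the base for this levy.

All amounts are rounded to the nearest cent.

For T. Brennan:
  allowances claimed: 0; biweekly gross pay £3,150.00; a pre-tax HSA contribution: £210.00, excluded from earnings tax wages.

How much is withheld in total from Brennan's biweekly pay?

Earnings Tax: taxable = £3,150.00 − £210.00 = £2,940.00
  £168.40 + 14% × (£2,940.00 − £2,000.00) = £168.40 + 14% × £940.00 = £300.00
Disability Insurance: 7.44% × £3,150.00 = £234.36
Total: £300.00 + £234.36 = £534.36

£534.36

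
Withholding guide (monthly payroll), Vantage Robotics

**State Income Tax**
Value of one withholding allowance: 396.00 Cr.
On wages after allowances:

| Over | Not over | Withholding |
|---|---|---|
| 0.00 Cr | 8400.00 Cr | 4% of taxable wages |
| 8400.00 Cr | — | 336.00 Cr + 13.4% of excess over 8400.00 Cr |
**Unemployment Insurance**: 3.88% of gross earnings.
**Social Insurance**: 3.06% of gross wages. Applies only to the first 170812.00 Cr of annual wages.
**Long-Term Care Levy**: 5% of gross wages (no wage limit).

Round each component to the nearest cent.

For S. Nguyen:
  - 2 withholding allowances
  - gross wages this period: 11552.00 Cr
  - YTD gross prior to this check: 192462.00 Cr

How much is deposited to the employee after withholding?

State Income Tax: taxable = 11552.00 Cr − 2×396.00 Cr = 10760.00 Cr
  336.00 Cr + 13.4% × (10760.00 Cr − 8400.00 Cr) = 336.00 Cr + 13.4% × 2360.00 Cr = 652.24 Cr
Unemployment Insurance: 3.88% × 11552.00 Cr = 448.22 Cr
Social Insurance: YTD 192462.00 Cr ≥ cap 170812.00 Cr → 0.00 Cr
Long-Term Care Levy: 5% × 11552.00 Cr = 577.60 Cr
Total withheld: 652.24 Cr + 448.22 Cr + 0.00 Cr + 577.60 Cr = 1678.06 Cr
Net pay: 11552.00 Cr − 1678.06 Cr = 9873.94 Cr

9873.94 Cr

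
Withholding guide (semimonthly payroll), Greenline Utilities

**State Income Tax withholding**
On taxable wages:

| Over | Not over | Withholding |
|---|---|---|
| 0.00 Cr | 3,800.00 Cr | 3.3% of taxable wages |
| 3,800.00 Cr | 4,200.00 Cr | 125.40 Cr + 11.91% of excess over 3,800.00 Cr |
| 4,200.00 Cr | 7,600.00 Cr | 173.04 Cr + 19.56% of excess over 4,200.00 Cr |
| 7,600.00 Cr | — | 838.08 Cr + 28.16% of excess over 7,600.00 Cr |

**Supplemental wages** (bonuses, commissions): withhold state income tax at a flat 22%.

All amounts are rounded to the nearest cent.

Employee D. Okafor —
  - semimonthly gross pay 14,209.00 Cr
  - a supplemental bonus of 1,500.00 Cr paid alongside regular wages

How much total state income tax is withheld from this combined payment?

State Income Tax: taxable = 14,209.00 Cr
  838.08 Cr + 28.16% × (14,209.00 Cr − 7,600.00 Cr) = 838.08 Cr + 28.16% × 6,609.00 Cr = 2,699.17 Cr
Supplemental (22% flat on bonus): 22% × 1,500.00 Cr = 330.00 Cr
Total state income tax: 2,699.17 Cr + 330.00 Cr = 3,029.17 Cr

3,029.17 Cr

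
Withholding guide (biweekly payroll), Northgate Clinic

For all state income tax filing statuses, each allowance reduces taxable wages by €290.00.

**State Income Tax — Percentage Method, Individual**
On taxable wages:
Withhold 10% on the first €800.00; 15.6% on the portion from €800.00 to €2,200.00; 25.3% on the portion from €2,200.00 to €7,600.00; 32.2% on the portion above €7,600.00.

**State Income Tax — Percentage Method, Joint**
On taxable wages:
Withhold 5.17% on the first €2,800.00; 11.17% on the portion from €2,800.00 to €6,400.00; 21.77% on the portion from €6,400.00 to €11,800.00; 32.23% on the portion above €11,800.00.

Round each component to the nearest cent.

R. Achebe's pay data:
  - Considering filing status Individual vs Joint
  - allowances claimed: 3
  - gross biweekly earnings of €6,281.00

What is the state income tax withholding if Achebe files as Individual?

State Income Tax (Individual): taxable = €6,281.00 − 3×€290.00 = €5,411.00
  €298.40 + 25.3% × (€5,411.00 − €2,200.00) = €298.40 + 25.3% × €3,211.00 = €1,110.78

€1,110.78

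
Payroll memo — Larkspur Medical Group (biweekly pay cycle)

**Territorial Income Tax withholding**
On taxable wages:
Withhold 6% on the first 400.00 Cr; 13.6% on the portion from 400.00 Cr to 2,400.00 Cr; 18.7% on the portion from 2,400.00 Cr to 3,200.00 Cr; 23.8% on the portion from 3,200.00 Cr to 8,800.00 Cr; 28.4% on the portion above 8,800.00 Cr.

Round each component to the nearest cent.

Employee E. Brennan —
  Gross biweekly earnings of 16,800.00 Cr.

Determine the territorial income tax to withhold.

4,050.40 Cr

Territorial Income Tax: taxable = 16,800.00 Cr
  1,778.40 Cr + 28.4% × (16,800.00 Cr − 8,800.00 Cr) = 1,778.40 Cr + 28.4% × 8,000.00 Cr = 4,050.40 Cr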